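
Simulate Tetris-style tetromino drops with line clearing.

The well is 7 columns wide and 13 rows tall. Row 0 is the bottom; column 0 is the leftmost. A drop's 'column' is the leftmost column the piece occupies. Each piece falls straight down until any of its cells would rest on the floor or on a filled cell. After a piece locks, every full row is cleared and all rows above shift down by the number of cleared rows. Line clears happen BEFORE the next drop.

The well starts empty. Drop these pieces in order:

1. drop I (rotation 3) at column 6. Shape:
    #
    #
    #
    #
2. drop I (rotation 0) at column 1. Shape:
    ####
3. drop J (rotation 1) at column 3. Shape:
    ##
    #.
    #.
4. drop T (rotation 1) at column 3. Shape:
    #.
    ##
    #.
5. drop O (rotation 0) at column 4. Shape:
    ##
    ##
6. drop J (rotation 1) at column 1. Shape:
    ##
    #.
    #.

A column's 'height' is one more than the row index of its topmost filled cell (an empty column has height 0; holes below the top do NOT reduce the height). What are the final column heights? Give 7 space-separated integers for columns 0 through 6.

Drop 1: I rot3 at col 6 lands with bottom-row=0; cleared 0 line(s) (total 0); column heights now [0 0 0 0 0 0 4], max=4
Drop 2: I rot0 at col 1 lands with bottom-row=0; cleared 0 line(s) (total 0); column heights now [0 1 1 1 1 0 4], max=4
Drop 3: J rot1 at col 3 lands with bottom-row=1; cleared 0 line(s) (total 0); column heights now [0 1 1 4 4 0 4], max=4
Drop 4: T rot1 at col 3 lands with bottom-row=4; cleared 0 line(s) (total 0); column heights now [0 1 1 7 6 0 4], max=7
Drop 5: O rot0 at col 4 lands with bottom-row=6; cleared 0 line(s) (total 0); column heights now [0 1 1 7 8 8 4], max=8
Drop 6: J rot1 at col 1 lands with bottom-row=1; cleared 0 line(s) (total 0); column heights now [0 4 4 7 8 8 4], max=8

Answer: 0 4 4 7 8 8 4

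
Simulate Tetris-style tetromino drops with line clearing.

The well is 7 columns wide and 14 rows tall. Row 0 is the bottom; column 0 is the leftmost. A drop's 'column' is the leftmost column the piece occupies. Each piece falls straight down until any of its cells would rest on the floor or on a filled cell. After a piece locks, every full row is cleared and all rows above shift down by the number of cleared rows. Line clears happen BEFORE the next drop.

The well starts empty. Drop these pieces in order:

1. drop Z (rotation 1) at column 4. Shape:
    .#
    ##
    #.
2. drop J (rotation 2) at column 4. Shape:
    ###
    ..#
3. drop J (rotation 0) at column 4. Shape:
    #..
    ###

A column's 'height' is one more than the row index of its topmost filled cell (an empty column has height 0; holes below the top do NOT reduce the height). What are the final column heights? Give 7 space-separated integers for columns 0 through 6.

Answer: 0 0 0 0 6 5 5

Derivation:
Drop 1: Z rot1 at col 4 lands with bottom-row=0; cleared 0 line(s) (total 0); column heights now [0 0 0 0 2 3 0], max=3
Drop 2: J rot2 at col 4 lands with bottom-row=2; cleared 0 line(s) (total 0); column heights now [0 0 0 0 4 4 4], max=4
Drop 3: J rot0 at col 4 lands with bottom-row=4; cleared 0 line(s) (total 0); column heights now [0 0 0 0 6 5 5], max=6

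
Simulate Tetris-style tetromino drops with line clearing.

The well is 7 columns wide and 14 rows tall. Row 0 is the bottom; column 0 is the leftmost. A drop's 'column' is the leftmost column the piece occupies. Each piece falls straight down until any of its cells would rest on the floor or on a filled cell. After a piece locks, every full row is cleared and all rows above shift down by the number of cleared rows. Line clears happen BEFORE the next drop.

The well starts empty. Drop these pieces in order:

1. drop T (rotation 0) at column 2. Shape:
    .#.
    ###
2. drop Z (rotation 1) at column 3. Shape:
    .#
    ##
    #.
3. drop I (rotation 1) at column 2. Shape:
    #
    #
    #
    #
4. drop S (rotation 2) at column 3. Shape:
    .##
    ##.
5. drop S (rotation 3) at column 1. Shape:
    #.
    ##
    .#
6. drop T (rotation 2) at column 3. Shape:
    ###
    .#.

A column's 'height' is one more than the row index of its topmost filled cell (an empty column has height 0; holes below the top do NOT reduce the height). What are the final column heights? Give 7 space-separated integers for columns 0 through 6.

Answer: 0 8 7 9 9 9 0

Derivation:
Drop 1: T rot0 at col 2 lands with bottom-row=0; cleared 0 line(s) (total 0); column heights now [0 0 1 2 1 0 0], max=2
Drop 2: Z rot1 at col 3 lands with bottom-row=2; cleared 0 line(s) (total 0); column heights now [0 0 1 4 5 0 0], max=5
Drop 3: I rot1 at col 2 lands with bottom-row=1; cleared 0 line(s) (total 0); column heights now [0 0 5 4 5 0 0], max=5
Drop 4: S rot2 at col 3 lands with bottom-row=5; cleared 0 line(s) (total 0); column heights now [0 0 5 6 7 7 0], max=7
Drop 5: S rot3 at col 1 lands with bottom-row=5; cleared 0 line(s) (total 0); column heights now [0 8 7 6 7 7 0], max=8
Drop 6: T rot2 at col 3 lands with bottom-row=7; cleared 0 line(s) (total 0); column heights now [0 8 7 9 9 9 0], max=9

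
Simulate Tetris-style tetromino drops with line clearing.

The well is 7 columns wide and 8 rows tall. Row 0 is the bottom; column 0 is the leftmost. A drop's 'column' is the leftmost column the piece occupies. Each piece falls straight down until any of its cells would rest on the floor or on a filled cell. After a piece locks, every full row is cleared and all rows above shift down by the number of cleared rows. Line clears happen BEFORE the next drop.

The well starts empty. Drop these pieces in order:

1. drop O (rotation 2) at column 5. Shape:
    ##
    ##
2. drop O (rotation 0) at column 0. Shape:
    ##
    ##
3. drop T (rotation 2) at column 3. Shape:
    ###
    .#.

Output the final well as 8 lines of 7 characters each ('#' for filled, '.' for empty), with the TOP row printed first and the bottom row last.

Answer: .......
.......
.......
.......
.......
...###.
##..###
##...##

Derivation:
Drop 1: O rot2 at col 5 lands with bottom-row=0; cleared 0 line(s) (total 0); column heights now [0 0 0 0 0 2 2], max=2
Drop 2: O rot0 at col 0 lands with bottom-row=0; cleared 0 line(s) (total 0); column heights now [2 2 0 0 0 2 2], max=2
Drop 3: T rot2 at col 3 lands with bottom-row=1; cleared 0 line(s) (total 0); column heights now [2 2 0 3 3 3 2], max=3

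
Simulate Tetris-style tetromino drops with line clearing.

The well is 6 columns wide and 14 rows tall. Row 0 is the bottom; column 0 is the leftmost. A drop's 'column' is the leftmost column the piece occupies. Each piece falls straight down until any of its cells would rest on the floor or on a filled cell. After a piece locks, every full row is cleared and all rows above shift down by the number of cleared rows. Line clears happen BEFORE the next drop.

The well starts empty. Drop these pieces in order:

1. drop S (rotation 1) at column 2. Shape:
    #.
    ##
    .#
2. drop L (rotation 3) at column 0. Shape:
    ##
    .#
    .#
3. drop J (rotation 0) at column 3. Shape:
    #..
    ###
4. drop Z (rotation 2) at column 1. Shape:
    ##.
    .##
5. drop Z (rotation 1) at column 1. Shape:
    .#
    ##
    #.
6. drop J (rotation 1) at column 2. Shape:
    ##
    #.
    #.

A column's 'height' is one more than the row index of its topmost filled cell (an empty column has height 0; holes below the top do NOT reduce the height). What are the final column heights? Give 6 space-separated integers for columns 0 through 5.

Drop 1: S rot1 at col 2 lands with bottom-row=0; cleared 0 line(s) (total 0); column heights now [0 0 3 2 0 0], max=3
Drop 2: L rot3 at col 0 lands with bottom-row=0; cleared 0 line(s) (total 0); column heights now [3 3 3 2 0 0], max=3
Drop 3: J rot0 at col 3 lands with bottom-row=2; cleared 1 line(s) (total 1); column heights now [0 2 2 3 0 0], max=3
Drop 4: Z rot2 at col 1 lands with bottom-row=3; cleared 0 line(s) (total 1); column heights now [0 5 5 4 0 0], max=5
Drop 5: Z rot1 at col 1 lands with bottom-row=5; cleared 0 line(s) (total 1); column heights now [0 7 8 4 0 0], max=8
Drop 6: J rot1 at col 2 lands with bottom-row=8; cleared 0 line(s) (total 1); column heights now [0 7 11 11 0 0], max=11

Answer: 0 7 11 11 0 0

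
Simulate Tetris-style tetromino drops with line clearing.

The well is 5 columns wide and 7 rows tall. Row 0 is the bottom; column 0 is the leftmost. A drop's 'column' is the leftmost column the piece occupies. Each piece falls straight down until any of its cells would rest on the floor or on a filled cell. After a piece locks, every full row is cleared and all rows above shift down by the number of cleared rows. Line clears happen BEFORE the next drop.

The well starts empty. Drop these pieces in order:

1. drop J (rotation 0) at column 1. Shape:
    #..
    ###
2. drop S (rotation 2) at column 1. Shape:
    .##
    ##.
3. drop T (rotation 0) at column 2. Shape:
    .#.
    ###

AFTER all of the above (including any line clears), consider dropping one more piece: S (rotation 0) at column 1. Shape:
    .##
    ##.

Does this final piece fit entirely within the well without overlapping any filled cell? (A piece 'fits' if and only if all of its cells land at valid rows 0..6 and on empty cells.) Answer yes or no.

Drop 1: J rot0 at col 1 lands with bottom-row=0; cleared 0 line(s) (total 0); column heights now [0 2 1 1 0], max=2
Drop 2: S rot2 at col 1 lands with bottom-row=2; cleared 0 line(s) (total 0); column heights now [0 3 4 4 0], max=4
Drop 3: T rot0 at col 2 lands with bottom-row=4; cleared 0 line(s) (total 0); column heights now [0 3 5 6 5], max=6
Test piece S rot0 at col 1 (width 3): heights before test = [0 3 5 6 5]; fits = True

Answer: yes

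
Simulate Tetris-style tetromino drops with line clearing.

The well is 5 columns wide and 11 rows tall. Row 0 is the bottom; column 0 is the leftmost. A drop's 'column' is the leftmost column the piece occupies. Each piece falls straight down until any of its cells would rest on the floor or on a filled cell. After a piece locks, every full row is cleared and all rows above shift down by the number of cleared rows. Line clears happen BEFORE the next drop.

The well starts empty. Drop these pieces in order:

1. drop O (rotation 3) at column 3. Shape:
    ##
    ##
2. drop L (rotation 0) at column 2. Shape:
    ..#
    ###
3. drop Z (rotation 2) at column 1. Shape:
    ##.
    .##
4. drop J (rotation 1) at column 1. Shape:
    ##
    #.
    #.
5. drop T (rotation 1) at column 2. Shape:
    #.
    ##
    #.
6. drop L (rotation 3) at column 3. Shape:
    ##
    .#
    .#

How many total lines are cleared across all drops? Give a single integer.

Drop 1: O rot3 at col 3 lands with bottom-row=0; cleared 0 line(s) (total 0); column heights now [0 0 0 2 2], max=2
Drop 2: L rot0 at col 2 lands with bottom-row=2; cleared 0 line(s) (total 0); column heights now [0 0 3 3 4], max=4
Drop 3: Z rot2 at col 1 lands with bottom-row=3; cleared 0 line(s) (total 0); column heights now [0 5 5 4 4], max=5
Drop 4: J rot1 at col 1 lands with bottom-row=5; cleared 0 line(s) (total 0); column heights now [0 8 8 4 4], max=8
Drop 5: T rot1 at col 2 lands with bottom-row=8; cleared 0 line(s) (total 0); column heights now [0 8 11 10 4], max=11
Drop 6: L rot3 at col 3 lands with bottom-row=8; cleared 0 line(s) (total 0); column heights now [0 8 11 11 11], max=11

Answer: 0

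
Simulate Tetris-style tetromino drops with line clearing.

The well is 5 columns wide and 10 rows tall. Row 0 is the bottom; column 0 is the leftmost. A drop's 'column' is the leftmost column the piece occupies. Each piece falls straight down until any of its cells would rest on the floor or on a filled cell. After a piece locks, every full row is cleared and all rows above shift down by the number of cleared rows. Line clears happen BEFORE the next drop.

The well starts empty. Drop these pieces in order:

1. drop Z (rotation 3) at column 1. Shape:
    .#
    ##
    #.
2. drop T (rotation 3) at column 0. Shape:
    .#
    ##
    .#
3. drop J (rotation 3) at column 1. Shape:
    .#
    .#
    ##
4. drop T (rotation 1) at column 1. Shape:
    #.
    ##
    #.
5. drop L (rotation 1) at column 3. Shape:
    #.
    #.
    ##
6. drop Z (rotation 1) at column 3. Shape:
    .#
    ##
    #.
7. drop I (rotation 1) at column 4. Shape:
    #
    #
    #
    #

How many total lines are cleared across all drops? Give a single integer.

Answer: 0

Derivation:
Drop 1: Z rot3 at col 1 lands with bottom-row=0; cleared 0 line(s) (total 0); column heights now [0 2 3 0 0], max=3
Drop 2: T rot3 at col 0 lands with bottom-row=2; cleared 0 line(s) (total 0); column heights now [4 5 3 0 0], max=5
Drop 3: J rot3 at col 1 lands with bottom-row=5; cleared 0 line(s) (total 0); column heights now [4 6 8 0 0], max=8
Drop 4: T rot1 at col 1 lands with bottom-row=7; cleared 0 line(s) (total 0); column heights now [4 10 9 0 0], max=10
Drop 5: L rot1 at col 3 lands with bottom-row=0; cleared 0 line(s) (total 0); column heights now [4 10 9 3 1], max=10
Drop 6: Z rot1 at col 3 lands with bottom-row=3; cleared 0 line(s) (total 0); column heights now [4 10 9 5 6], max=10
Drop 7: I rot1 at col 4 lands with bottom-row=6; cleared 0 line(s) (total 0); column heights now [4 10 9 5 10], max=10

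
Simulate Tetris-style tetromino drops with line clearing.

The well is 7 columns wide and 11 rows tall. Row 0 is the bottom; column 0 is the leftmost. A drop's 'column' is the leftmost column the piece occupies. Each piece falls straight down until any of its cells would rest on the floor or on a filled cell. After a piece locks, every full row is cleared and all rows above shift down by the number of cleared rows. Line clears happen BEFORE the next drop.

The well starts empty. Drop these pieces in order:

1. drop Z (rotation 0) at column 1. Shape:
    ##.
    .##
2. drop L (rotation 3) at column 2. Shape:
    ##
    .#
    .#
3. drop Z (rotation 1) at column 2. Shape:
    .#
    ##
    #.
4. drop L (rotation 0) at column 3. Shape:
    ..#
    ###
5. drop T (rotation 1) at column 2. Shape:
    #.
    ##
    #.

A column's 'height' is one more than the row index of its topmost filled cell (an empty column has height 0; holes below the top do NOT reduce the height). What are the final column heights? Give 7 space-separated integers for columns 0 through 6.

Answer: 0 2 10 9 8 9 0

Derivation:
Drop 1: Z rot0 at col 1 lands with bottom-row=0; cleared 0 line(s) (total 0); column heights now [0 2 2 1 0 0 0], max=2
Drop 2: L rot3 at col 2 lands with bottom-row=1; cleared 0 line(s) (total 0); column heights now [0 2 4 4 0 0 0], max=4
Drop 3: Z rot1 at col 2 lands with bottom-row=4; cleared 0 line(s) (total 0); column heights now [0 2 6 7 0 0 0], max=7
Drop 4: L rot0 at col 3 lands with bottom-row=7; cleared 0 line(s) (total 0); column heights now [0 2 6 8 8 9 0], max=9
Drop 5: T rot1 at col 2 lands with bottom-row=7; cleared 0 line(s) (total 0); column heights now [0 2 10 9 8 9 0], max=10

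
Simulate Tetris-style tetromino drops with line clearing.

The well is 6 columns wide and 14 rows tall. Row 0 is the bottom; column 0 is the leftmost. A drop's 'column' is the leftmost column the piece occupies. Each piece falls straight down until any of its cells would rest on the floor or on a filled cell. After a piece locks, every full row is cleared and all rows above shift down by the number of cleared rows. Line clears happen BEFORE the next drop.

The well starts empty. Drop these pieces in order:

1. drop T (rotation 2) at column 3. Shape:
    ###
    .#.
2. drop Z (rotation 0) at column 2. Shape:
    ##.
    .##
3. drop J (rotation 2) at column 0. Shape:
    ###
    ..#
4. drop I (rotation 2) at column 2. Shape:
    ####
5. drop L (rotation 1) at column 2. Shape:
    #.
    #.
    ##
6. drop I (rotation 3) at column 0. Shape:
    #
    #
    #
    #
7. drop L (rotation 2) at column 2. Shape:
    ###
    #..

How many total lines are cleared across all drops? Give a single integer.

Drop 1: T rot2 at col 3 lands with bottom-row=0; cleared 0 line(s) (total 0); column heights now [0 0 0 2 2 2], max=2
Drop 2: Z rot0 at col 2 lands with bottom-row=2; cleared 0 line(s) (total 0); column heights now [0 0 4 4 3 2], max=4
Drop 3: J rot2 at col 0 lands with bottom-row=4; cleared 0 line(s) (total 0); column heights now [6 6 6 4 3 2], max=6
Drop 4: I rot2 at col 2 lands with bottom-row=6; cleared 0 line(s) (total 0); column heights now [6 6 7 7 7 7], max=7
Drop 5: L rot1 at col 2 lands with bottom-row=7; cleared 0 line(s) (total 0); column heights now [6 6 10 8 7 7], max=10
Drop 6: I rot3 at col 0 lands with bottom-row=6; cleared 0 line(s) (total 0); column heights now [10 6 10 8 7 7], max=10
Drop 7: L rot2 at col 2 lands with bottom-row=10; cleared 0 line(s) (total 0); column heights now [10 6 12 12 12 7], max=12

Answer: 0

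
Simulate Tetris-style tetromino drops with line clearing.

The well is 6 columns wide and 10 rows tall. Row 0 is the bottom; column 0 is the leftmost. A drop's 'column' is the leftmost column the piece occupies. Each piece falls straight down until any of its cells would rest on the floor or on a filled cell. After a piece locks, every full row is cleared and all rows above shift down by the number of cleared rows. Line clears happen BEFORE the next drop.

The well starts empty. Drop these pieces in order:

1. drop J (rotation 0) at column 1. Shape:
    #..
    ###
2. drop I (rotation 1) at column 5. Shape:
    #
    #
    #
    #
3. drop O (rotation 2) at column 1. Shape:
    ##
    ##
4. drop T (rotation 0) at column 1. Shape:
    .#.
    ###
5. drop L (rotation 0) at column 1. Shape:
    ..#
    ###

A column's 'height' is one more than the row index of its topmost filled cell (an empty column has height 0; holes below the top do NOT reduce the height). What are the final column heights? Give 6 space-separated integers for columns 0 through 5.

Drop 1: J rot0 at col 1 lands with bottom-row=0; cleared 0 line(s) (total 0); column heights now [0 2 1 1 0 0], max=2
Drop 2: I rot1 at col 5 lands with bottom-row=0; cleared 0 line(s) (total 0); column heights now [0 2 1 1 0 4], max=4
Drop 3: O rot2 at col 1 lands with bottom-row=2; cleared 0 line(s) (total 0); column heights now [0 4 4 1 0 4], max=4
Drop 4: T rot0 at col 1 lands with bottom-row=4; cleared 0 line(s) (total 0); column heights now [0 5 6 5 0 4], max=6
Drop 5: L rot0 at col 1 lands with bottom-row=6; cleared 0 line(s) (total 0); column heights now [0 7 7 8 0 4], max=8

Answer: 0 7 7 8 0 4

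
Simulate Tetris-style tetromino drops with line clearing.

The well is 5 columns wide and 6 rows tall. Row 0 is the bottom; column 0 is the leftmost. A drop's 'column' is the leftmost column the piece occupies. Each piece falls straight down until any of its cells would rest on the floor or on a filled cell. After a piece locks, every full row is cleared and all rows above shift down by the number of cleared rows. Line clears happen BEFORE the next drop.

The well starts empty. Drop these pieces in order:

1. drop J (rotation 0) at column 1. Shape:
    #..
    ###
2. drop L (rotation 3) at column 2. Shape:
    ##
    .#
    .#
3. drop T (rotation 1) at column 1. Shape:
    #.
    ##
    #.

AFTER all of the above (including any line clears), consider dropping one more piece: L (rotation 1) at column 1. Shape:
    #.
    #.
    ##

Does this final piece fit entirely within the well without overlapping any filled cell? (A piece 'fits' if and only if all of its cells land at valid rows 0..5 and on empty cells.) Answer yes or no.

Answer: no

Derivation:
Drop 1: J rot0 at col 1 lands with bottom-row=0; cleared 0 line(s) (total 0); column heights now [0 2 1 1 0], max=2
Drop 2: L rot3 at col 2 lands with bottom-row=1; cleared 0 line(s) (total 0); column heights now [0 2 4 4 0], max=4
Drop 3: T rot1 at col 1 lands with bottom-row=3; cleared 0 line(s) (total 0); column heights now [0 6 5 4 0], max=6
Test piece L rot1 at col 1 (width 2): heights before test = [0 6 5 4 0]; fits = False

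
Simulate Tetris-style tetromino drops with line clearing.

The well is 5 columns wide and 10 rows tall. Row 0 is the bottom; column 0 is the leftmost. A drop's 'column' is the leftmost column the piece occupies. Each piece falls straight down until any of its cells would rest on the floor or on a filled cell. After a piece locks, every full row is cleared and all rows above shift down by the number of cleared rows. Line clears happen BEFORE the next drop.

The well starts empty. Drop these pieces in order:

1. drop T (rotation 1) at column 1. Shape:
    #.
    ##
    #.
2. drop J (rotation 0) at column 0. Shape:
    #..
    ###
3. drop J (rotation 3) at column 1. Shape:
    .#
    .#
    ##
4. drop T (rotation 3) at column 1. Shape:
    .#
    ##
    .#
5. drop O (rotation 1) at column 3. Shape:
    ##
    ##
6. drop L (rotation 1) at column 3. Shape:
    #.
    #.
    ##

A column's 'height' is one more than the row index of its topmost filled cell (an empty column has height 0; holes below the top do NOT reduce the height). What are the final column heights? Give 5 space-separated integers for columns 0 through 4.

Drop 1: T rot1 at col 1 lands with bottom-row=0; cleared 0 line(s) (total 0); column heights now [0 3 2 0 0], max=3
Drop 2: J rot0 at col 0 lands with bottom-row=3; cleared 0 line(s) (total 0); column heights now [5 4 4 0 0], max=5
Drop 3: J rot3 at col 1 lands with bottom-row=4; cleared 0 line(s) (total 0); column heights now [5 5 7 0 0], max=7
Drop 4: T rot3 at col 1 lands with bottom-row=7; cleared 0 line(s) (total 0); column heights now [5 9 10 0 0], max=10
Drop 5: O rot1 at col 3 lands with bottom-row=0; cleared 0 line(s) (total 0); column heights now [5 9 10 2 2], max=10
Drop 6: L rot1 at col 3 lands with bottom-row=2; cleared 0 line(s) (total 0); column heights now [5 9 10 5 3], max=10

Answer: 5 9 10 5 3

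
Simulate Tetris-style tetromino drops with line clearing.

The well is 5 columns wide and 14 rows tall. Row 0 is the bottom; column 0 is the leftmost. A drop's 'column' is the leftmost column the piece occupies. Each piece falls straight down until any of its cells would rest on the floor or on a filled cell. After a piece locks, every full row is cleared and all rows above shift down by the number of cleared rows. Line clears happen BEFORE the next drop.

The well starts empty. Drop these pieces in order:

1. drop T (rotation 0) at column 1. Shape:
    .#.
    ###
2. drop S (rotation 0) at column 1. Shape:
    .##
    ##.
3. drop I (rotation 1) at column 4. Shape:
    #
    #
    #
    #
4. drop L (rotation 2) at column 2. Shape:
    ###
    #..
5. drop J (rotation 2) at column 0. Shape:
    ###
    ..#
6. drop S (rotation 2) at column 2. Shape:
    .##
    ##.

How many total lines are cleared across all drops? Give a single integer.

Answer: 0

Derivation:
Drop 1: T rot0 at col 1 lands with bottom-row=0; cleared 0 line(s) (total 0); column heights now [0 1 2 1 0], max=2
Drop 2: S rot0 at col 1 lands with bottom-row=2; cleared 0 line(s) (total 0); column heights now [0 3 4 4 0], max=4
Drop 3: I rot1 at col 4 lands with bottom-row=0; cleared 0 line(s) (total 0); column heights now [0 3 4 4 4], max=4
Drop 4: L rot2 at col 2 lands with bottom-row=4; cleared 0 line(s) (total 0); column heights now [0 3 6 6 6], max=6
Drop 5: J rot2 at col 0 lands with bottom-row=6; cleared 0 line(s) (total 0); column heights now [8 8 8 6 6], max=8
Drop 6: S rot2 at col 2 lands with bottom-row=8; cleared 0 line(s) (total 0); column heights now [8 8 9 10 10], max=10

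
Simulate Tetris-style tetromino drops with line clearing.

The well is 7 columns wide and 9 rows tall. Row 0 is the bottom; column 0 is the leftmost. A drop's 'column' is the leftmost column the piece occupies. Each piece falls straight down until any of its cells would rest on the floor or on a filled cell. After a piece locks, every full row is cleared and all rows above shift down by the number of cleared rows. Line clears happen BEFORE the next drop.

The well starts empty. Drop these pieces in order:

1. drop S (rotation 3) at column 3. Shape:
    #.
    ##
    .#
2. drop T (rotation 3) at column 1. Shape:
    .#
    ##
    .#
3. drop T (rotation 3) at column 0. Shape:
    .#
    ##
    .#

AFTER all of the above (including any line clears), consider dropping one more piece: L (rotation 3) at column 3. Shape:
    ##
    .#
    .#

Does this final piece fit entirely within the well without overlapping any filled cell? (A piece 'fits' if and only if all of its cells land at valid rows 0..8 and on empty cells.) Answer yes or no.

Drop 1: S rot3 at col 3 lands with bottom-row=0; cleared 0 line(s) (total 0); column heights now [0 0 0 3 2 0 0], max=3
Drop 2: T rot3 at col 1 lands with bottom-row=0; cleared 0 line(s) (total 0); column heights now [0 2 3 3 2 0 0], max=3
Drop 3: T rot3 at col 0 lands with bottom-row=2; cleared 0 line(s) (total 0); column heights now [4 5 3 3 2 0 0], max=5
Test piece L rot3 at col 3 (width 2): heights before test = [4 5 3 3 2 0 0]; fits = True

Answer: yes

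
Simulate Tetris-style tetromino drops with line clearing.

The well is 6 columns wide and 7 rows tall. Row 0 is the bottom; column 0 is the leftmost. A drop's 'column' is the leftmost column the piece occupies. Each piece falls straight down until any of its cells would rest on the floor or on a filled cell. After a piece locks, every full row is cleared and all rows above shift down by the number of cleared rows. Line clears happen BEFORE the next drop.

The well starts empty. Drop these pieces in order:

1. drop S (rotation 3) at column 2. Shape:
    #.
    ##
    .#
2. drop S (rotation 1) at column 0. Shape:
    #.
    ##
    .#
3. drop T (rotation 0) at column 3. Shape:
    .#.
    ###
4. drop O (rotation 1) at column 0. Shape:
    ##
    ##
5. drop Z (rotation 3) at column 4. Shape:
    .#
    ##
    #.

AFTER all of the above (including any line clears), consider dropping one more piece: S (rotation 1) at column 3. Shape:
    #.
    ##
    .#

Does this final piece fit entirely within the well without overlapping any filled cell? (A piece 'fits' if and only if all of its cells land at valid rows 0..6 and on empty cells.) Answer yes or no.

Drop 1: S rot3 at col 2 lands with bottom-row=0; cleared 0 line(s) (total 0); column heights now [0 0 3 2 0 0], max=3
Drop 2: S rot1 at col 0 lands with bottom-row=0; cleared 0 line(s) (total 0); column heights now [3 2 3 2 0 0], max=3
Drop 3: T rot0 at col 3 lands with bottom-row=2; cleared 0 line(s) (total 0); column heights now [3 2 3 3 4 3], max=4
Drop 4: O rot1 at col 0 lands with bottom-row=3; cleared 0 line(s) (total 0); column heights now [5 5 3 3 4 3], max=5
Drop 5: Z rot3 at col 4 lands with bottom-row=4; cleared 0 line(s) (total 0); column heights now [5 5 3 3 6 7], max=7
Test piece S rot1 at col 3 (width 2): heights before test = [5 5 3 3 6 7]; fits = False

Answer: no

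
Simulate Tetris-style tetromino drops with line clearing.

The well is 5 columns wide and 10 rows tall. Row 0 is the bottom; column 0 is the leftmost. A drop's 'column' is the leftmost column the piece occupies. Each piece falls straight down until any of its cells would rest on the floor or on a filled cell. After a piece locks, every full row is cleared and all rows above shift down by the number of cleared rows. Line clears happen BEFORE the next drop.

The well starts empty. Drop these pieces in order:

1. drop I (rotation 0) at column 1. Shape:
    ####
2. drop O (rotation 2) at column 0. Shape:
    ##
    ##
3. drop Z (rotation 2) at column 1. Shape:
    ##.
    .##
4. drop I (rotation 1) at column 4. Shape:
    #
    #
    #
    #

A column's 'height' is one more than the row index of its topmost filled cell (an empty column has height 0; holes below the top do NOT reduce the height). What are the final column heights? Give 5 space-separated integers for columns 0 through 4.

Answer: 2 3 3 1 4

Derivation:
Drop 1: I rot0 at col 1 lands with bottom-row=0; cleared 0 line(s) (total 0); column heights now [0 1 1 1 1], max=1
Drop 2: O rot2 at col 0 lands with bottom-row=1; cleared 0 line(s) (total 0); column heights now [3 3 1 1 1], max=3
Drop 3: Z rot2 at col 1 lands with bottom-row=2; cleared 0 line(s) (total 0); column heights now [3 4 4 3 1], max=4
Drop 4: I rot1 at col 4 lands with bottom-row=1; cleared 1 line(s) (total 1); column heights now [2 3 3 1 4], max=4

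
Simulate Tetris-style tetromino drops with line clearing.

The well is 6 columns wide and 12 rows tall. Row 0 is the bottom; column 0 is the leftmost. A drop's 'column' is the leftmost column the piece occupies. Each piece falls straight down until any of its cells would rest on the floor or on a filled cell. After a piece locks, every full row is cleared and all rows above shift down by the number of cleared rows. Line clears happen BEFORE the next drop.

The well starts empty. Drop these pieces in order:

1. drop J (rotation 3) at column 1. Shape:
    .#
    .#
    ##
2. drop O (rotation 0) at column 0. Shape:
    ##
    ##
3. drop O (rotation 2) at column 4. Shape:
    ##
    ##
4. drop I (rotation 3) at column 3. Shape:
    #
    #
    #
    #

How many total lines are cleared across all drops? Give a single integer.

Drop 1: J rot3 at col 1 lands with bottom-row=0; cleared 0 line(s) (total 0); column heights now [0 1 3 0 0 0], max=3
Drop 2: O rot0 at col 0 lands with bottom-row=1; cleared 0 line(s) (total 0); column heights now [3 3 3 0 0 0], max=3
Drop 3: O rot2 at col 4 lands with bottom-row=0; cleared 0 line(s) (total 0); column heights now [3 3 3 0 2 2], max=3
Drop 4: I rot3 at col 3 lands with bottom-row=0; cleared 1 line(s) (total 1); column heights now [2 2 2 3 1 1], max=3

Answer: 1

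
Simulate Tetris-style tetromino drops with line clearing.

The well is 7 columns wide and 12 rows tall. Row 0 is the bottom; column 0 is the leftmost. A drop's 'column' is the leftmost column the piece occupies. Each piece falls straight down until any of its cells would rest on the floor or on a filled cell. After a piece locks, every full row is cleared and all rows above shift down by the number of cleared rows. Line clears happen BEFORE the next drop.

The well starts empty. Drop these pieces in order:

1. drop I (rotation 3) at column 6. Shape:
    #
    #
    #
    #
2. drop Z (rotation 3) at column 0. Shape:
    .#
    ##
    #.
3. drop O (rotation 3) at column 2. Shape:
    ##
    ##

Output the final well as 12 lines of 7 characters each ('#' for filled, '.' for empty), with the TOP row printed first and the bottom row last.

Drop 1: I rot3 at col 6 lands with bottom-row=0; cleared 0 line(s) (total 0); column heights now [0 0 0 0 0 0 4], max=4
Drop 2: Z rot3 at col 0 lands with bottom-row=0; cleared 0 line(s) (total 0); column heights now [2 3 0 0 0 0 4], max=4
Drop 3: O rot3 at col 2 lands with bottom-row=0; cleared 0 line(s) (total 0); column heights now [2 3 2 2 0 0 4], max=4

Answer: .......
.......
.......
.......
.......
.......
.......
.......
......#
.#....#
####..#
#.##..#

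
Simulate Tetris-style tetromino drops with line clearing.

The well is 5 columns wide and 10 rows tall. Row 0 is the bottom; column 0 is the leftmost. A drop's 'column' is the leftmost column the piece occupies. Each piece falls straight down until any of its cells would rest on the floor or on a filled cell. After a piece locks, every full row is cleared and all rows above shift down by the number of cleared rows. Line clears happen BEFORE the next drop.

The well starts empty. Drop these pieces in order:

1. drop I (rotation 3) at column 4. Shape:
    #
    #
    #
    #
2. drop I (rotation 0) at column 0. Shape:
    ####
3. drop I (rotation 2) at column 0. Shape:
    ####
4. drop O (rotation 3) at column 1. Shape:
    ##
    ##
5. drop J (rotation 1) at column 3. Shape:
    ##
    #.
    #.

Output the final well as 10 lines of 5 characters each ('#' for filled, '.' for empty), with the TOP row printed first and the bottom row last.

Drop 1: I rot3 at col 4 lands with bottom-row=0; cleared 0 line(s) (total 0); column heights now [0 0 0 0 4], max=4
Drop 2: I rot0 at col 0 lands with bottom-row=0; cleared 1 line(s) (total 1); column heights now [0 0 0 0 3], max=3
Drop 3: I rot2 at col 0 lands with bottom-row=0; cleared 1 line(s) (total 2); column heights now [0 0 0 0 2], max=2
Drop 4: O rot3 at col 1 lands with bottom-row=0; cleared 0 line(s) (total 2); column heights now [0 2 2 0 2], max=2
Drop 5: J rot1 at col 3 lands with bottom-row=0; cleared 0 line(s) (total 2); column heights now [0 2 2 3 3], max=3

Answer: .....
.....
.....
.....
.....
.....
.....
...##
.####
.####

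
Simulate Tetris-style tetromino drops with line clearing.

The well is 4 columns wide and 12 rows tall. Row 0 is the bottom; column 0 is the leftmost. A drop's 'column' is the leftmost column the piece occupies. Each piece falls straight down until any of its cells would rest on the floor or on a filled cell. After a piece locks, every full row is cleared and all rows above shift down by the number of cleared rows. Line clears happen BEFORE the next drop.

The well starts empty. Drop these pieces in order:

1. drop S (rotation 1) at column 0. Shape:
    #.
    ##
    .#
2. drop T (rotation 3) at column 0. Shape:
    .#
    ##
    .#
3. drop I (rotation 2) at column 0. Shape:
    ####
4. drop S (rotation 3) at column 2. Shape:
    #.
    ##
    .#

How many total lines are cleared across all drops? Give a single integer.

Drop 1: S rot1 at col 0 lands with bottom-row=0; cleared 0 line(s) (total 0); column heights now [3 2 0 0], max=3
Drop 2: T rot3 at col 0 lands with bottom-row=2; cleared 0 line(s) (total 0); column heights now [4 5 0 0], max=5
Drop 3: I rot2 at col 0 lands with bottom-row=5; cleared 1 line(s) (total 1); column heights now [4 5 0 0], max=5
Drop 4: S rot3 at col 2 lands with bottom-row=0; cleared 1 line(s) (total 2); column heights now [3 4 2 1], max=4

Answer: 2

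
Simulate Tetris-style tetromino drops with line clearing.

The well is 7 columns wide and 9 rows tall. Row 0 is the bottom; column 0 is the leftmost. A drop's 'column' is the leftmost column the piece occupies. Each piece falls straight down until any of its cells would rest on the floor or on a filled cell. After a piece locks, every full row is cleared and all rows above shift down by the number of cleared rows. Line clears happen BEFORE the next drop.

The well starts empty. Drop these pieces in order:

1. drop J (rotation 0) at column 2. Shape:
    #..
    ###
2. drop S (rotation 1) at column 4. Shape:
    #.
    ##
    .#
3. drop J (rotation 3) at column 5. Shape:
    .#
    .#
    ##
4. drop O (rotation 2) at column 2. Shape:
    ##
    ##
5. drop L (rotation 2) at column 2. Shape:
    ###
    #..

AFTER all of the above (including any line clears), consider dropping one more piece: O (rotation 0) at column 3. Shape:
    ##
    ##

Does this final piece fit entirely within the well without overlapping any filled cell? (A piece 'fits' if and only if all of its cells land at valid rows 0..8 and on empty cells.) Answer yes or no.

Drop 1: J rot0 at col 2 lands with bottom-row=0; cleared 0 line(s) (total 0); column heights now [0 0 2 1 1 0 0], max=2
Drop 2: S rot1 at col 4 lands with bottom-row=0; cleared 0 line(s) (total 0); column heights now [0 0 2 1 3 2 0], max=3
Drop 3: J rot3 at col 5 lands with bottom-row=2; cleared 0 line(s) (total 0); column heights now [0 0 2 1 3 3 5], max=5
Drop 4: O rot2 at col 2 lands with bottom-row=2; cleared 0 line(s) (total 0); column heights now [0 0 4 4 3 3 5], max=5
Drop 5: L rot2 at col 2 lands with bottom-row=4; cleared 0 line(s) (total 0); column heights now [0 0 6 6 6 3 5], max=6
Test piece O rot0 at col 3 (width 2): heights before test = [0 0 6 6 6 3 5]; fits = True

Answer: yes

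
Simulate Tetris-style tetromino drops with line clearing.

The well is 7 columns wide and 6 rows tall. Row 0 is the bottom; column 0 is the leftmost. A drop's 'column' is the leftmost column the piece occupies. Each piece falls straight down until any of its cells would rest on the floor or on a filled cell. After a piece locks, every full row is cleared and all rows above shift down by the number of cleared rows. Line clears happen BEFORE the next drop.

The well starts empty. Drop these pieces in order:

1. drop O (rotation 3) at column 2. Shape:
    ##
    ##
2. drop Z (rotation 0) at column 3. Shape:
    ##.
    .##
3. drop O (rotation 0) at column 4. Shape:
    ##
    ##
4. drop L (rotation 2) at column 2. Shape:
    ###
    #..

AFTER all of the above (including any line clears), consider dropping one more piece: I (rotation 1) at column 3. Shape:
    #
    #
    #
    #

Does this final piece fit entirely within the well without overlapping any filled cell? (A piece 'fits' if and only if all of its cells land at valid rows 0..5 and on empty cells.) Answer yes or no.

Answer: no

Derivation:
Drop 1: O rot3 at col 2 lands with bottom-row=0; cleared 0 line(s) (total 0); column heights now [0 0 2 2 0 0 0], max=2
Drop 2: Z rot0 at col 3 lands with bottom-row=1; cleared 0 line(s) (total 0); column heights now [0 0 2 3 3 2 0], max=3
Drop 3: O rot0 at col 4 lands with bottom-row=3; cleared 0 line(s) (total 0); column heights now [0 0 2 3 5 5 0], max=5
Drop 4: L rot2 at col 2 lands with bottom-row=4; cleared 0 line(s) (total 0); column heights now [0 0 6 6 6 5 0], max=6
Test piece I rot1 at col 3 (width 1): heights before test = [0 0 6 6 6 5 0]; fits = False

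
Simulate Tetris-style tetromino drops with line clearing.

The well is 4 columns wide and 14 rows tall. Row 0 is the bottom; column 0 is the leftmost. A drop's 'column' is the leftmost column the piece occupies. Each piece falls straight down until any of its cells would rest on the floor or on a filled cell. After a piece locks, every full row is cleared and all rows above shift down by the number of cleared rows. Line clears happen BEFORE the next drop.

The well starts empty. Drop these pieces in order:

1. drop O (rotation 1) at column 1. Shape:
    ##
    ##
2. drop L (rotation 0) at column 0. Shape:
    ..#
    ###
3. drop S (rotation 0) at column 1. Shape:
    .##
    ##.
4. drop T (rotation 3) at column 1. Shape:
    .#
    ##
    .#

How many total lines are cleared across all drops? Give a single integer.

Answer: 0

Derivation:
Drop 1: O rot1 at col 1 lands with bottom-row=0; cleared 0 line(s) (total 0); column heights now [0 2 2 0], max=2
Drop 2: L rot0 at col 0 lands with bottom-row=2; cleared 0 line(s) (total 0); column heights now [3 3 4 0], max=4
Drop 3: S rot0 at col 1 lands with bottom-row=4; cleared 0 line(s) (total 0); column heights now [3 5 6 6], max=6
Drop 4: T rot3 at col 1 lands with bottom-row=6; cleared 0 line(s) (total 0); column heights now [3 8 9 6], max=9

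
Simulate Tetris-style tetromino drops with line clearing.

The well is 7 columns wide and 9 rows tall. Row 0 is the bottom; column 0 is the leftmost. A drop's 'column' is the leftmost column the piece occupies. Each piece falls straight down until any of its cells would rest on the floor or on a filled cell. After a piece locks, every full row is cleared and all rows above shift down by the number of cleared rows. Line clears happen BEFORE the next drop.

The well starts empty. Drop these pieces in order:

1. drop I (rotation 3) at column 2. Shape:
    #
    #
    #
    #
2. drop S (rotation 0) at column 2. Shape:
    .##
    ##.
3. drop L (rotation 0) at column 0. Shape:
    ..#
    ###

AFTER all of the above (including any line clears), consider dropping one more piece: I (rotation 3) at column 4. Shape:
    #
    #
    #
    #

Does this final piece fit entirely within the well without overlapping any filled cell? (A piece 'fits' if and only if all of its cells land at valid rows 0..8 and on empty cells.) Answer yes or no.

Answer: no

Derivation:
Drop 1: I rot3 at col 2 lands with bottom-row=0; cleared 0 line(s) (total 0); column heights now [0 0 4 0 0 0 0], max=4
Drop 2: S rot0 at col 2 lands with bottom-row=4; cleared 0 line(s) (total 0); column heights now [0 0 5 6 6 0 0], max=6
Drop 3: L rot0 at col 0 lands with bottom-row=5; cleared 0 line(s) (total 0); column heights now [6 6 7 6 6 0 0], max=7
Test piece I rot3 at col 4 (width 1): heights before test = [6 6 7 6 6 0 0]; fits = False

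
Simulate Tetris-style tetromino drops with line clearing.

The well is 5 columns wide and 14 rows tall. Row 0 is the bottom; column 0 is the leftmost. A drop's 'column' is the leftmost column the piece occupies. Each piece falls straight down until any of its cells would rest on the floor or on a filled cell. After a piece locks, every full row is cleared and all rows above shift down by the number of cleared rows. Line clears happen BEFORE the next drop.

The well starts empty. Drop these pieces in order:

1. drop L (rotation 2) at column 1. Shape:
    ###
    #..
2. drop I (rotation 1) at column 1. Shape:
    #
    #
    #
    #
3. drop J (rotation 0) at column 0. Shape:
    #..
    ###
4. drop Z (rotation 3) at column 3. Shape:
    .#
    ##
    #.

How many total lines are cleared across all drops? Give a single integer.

Answer: 0

Derivation:
Drop 1: L rot2 at col 1 lands with bottom-row=0; cleared 0 line(s) (total 0); column heights now [0 2 2 2 0], max=2
Drop 2: I rot1 at col 1 lands with bottom-row=2; cleared 0 line(s) (total 0); column heights now [0 6 2 2 0], max=6
Drop 3: J rot0 at col 0 lands with bottom-row=6; cleared 0 line(s) (total 0); column heights now [8 7 7 2 0], max=8
Drop 4: Z rot3 at col 3 lands with bottom-row=2; cleared 0 line(s) (total 0); column heights now [8 7 7 4 5], max=8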